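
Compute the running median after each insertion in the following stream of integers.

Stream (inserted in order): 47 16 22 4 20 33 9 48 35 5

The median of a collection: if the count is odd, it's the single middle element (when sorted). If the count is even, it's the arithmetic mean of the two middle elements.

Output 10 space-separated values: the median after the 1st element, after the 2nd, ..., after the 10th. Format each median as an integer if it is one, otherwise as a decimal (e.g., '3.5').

Step 1: insert 47 -> lo=[47] (size 1, max 47) hi=[] (size 0) -> median=47
Step 2: insert 16 -> lo=[16] (size 1, max 16) hi=[47] (size 1, min 47) -> median=31.5
Step 3: insert 22 -> lo=[16, 22] (size 2, max 22) hi=[47] (size 1, min 47) -> median=22
Step 4: insert 4 -> lo=[4, 16] (size 2, max 16) hi=[22, 47] (size 2, min 22) -> median=19
Step 5: insert 20 -> lo=[4, 16, 20] (size 3, max 20) hi=[22, 47] (size 2, min 22) -> median=20
Step 6: insert 33 -> lo=[4, 16, 20] (size 3, max 20) hi=[22, 33, 47] (size 3, min 22) -> median=21
Step 7: insert 9 -> lo=[4, 9, 16, 20] (size 4, max 20) hi=[22, 33, 47] (size 3, min 22) -> median=20
Step 8: insert 48 -> lo=[4, 9, 16, 20] (size 4, max 20) hi=[22, 33, 47, 48] (size 4, min 22) -> median=21
Step 9: insert 35 -> lo=[4, 9, 16, 20, 22] (size 5, max 22) hi=[33, 35, 47, 48] (size 4, min 33) -> median=22
Step 10: insert 5 -> lo=[4, 5, 9, 16, 20] (size 5, max 20) hi=[22, 33, 35, 47, 48] (size 5, min 22) -> median=21

Answer: 47 31.5 22 19 20 21 20 21 22 21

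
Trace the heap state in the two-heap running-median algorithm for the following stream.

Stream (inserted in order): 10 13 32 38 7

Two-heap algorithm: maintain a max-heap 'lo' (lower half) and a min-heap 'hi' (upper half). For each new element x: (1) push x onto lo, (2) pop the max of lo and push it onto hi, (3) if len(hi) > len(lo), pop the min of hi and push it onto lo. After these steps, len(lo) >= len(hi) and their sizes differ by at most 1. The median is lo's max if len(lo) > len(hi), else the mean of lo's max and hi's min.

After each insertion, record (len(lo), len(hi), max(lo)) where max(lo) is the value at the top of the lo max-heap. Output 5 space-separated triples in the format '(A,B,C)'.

Step 1: insert 10 -> lo=[10] hi=[] -> (len(lo)=1, len(hi)=0, max(lo)=10)
Step 2: insert 13 -> lo=[10] hi=[13] -> (len(lo)=1, len(hi)=1, max(lo)=10)
Step 3: insert 32 -> lo=[10, 13] hi=[32] -> (len(lo)=2, len(hi)=1, max(lo)=13)
Step 4: insert 38 -> lo=[10, 13] hi=[32, 38] -> (len(lo)=2, len(hi)=2, max(lo)=13)
Step 5: insert 7 -> lo=[7, 10, 13] hi=[32, 38] -> (len(lo)=3, len(hi)=2, max(lo)=13)

Answer: (1,0,10) (1,1,10) (2,1,13) (2,2,13) (3,2,13)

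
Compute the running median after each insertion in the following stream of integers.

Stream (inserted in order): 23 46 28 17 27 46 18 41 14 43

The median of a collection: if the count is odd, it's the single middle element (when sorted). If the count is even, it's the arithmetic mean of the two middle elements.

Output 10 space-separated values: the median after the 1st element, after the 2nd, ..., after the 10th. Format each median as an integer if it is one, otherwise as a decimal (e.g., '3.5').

Answer: 23 34.5 28 25.5 27 27.5 27 27.5 27 27.5

Derivation:
Step 1: insert 23 -> lo=[23] (size 1, max 23) hi=[] (size 0) -> median=23
Step 2: insert 46 -> lo=[23] (size 1, max 23) hi=[46] (size 1, min 46) -> median=34.5
Step 3: insert 28 -> lo=[23, 28] (size 2, max 28) hi=[46] (size 1, min 46) -> median=28
Step 4: insert 17 -> lo=[17, 23] (size 2, max 23) hi=[28, 46] (size 2, min 28) -> median=25.5
Step 5: insert 27 -> lo=[17, 23, 27] (size 3, max 27) hi=[28, 46] (size 2, min 28) -> median=27
Step 6: insert 46 -> lo=[17, 23, 27] (size 3, max 27) hi=[28, 46, 46] (size 3, min 28) -> median=27.5
Step 7: insert 18 -> lo=[17, 18, 23, 27] (size 4, max 27) hi=[28, 46, 46] (size 3, min 28) -> median=27
Step 8: insert 41 -> lo=[17, 18, 23, 27] (size 4, max 27) hi=[28, 41, 46, 46] (size 4, min 28) -> median=27.5
Step 9: insert 14 -> lo=[14, 17, 18, 23, 27] (size 5, max 27) hi=[28, 41, 46, 46] (size 4, min 28) -> median=27
Step 10: insert 43 -> lo=[14, 17, 18, 23, 27] (size 5, max 27) hi=[28, 41, 43, 46, 46] (size 5, min 28) -> median=27.5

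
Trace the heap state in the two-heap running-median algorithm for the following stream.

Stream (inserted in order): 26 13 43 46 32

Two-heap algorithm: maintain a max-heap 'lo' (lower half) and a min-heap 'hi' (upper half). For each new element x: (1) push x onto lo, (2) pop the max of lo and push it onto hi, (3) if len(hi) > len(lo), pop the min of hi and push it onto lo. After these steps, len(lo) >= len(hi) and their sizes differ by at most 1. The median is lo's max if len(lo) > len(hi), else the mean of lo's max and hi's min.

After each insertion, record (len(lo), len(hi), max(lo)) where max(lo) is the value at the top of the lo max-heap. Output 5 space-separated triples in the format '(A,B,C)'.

Step 1: insert 26 -> lo=[26] hi=[] -> (len(lo)=1, len(hi)=0, max(lo)=26)
Step 2: insert 13 -> lo=[13] hi=[26] -> (len(lo)=1, len(hi)=1, max(lo)=13)
Step 3: insert 43 -> lo=[13, 26] hi=[43] -> (len(lo)=2, len(hi)=1, max(lo)=26)
Step 4: insert 46 -> lo=[13, 26] hi=[43, 46] -> (len(lo)=2, len(hi)=2, max(lo)=26)
Step 5: insert 32 -> lo=[13, 26, 32] hi=[43, 46] -> (len(lo)=3, len(hi)=2, max(lo)=32)

Answer: (1,0,26) (1,1,13) (2,1,26) (2,2,26) (3,2,32)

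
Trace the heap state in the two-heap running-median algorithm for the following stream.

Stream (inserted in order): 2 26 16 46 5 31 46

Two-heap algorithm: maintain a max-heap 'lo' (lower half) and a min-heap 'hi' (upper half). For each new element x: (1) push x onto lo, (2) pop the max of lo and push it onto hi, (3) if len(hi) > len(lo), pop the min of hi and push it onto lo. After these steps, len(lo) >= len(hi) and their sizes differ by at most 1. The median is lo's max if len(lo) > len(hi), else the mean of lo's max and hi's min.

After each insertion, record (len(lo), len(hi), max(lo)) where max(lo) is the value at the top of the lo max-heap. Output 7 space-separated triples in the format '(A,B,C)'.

Step 1: insert 2 -> lo=[2] hi=[] -> (len(lo)=1, len(hi)=0, max(lo)=2)
Step 2: insert 26 -> lo=[2] hi=[26] -> (len(lo)=1, len(hi)=1, max(lo)=2)
Step 3: insert 16 -> lo=[2, 16] hi=[26] -> (len(lo)=2, len(hi)=1, max(lo)=16)
Step 4: insert 46 -> lo=[2, 16] hi=[26, 46] -> (len(lo)=2, len(hi)=2, max(lo)=16)
Step 5: insert 5 -> lo=[2, 5, 16] hi=[26, 46] -> (len(lo)=3, len(hi)=2, max(lo)=16)
Step 6: insert 31 -> lo=[2, 5, 16] hi=[26, 31, 46] -> (len(lo)=3, len(hi)=3, max(lo)=16)
Step 7: insert 46 -> lo=[2, 5, 16, 26] hi=[31, 46, 46] -> (len(lo)=4, len(hi)=3, max(lo)=26)

Answer: (1,0,2) (1,1,2) (2,1,16) (2,2,16) (3,2,16) (3,3,16) (4,3,26)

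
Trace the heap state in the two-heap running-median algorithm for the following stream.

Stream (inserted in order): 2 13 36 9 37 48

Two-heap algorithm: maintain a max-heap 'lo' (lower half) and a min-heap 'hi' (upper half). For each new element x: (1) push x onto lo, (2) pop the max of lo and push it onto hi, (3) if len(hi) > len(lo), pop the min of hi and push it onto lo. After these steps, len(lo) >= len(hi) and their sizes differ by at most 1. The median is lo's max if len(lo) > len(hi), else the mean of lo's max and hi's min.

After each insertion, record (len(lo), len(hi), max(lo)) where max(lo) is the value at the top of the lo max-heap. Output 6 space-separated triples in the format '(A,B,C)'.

Answer: (1,0,2) (1,1,2) (2,1,13) (2,2,9) (3,2,13) (3,3,13)

Derivation:
Step 1: insert 2 -> lo=[2] hi=[] -> (len(lo)=1, len(hi)=0, max(lo)=2)
Step 2: insert 13 -> lo=[2] hi=[13] -> (len(lo)=1, len(hi)=1, max(lo)=2)
Step 3: insert 36 -> lo=[2, 13] hi=[36] -> (len(lo)=2, len(hi)=1, max(lo)=13)
Step 4: insert 9 -> lo=[2, 9] hi=[13, 36] -> (len(lo)=2, len(hi)=2, max(lo)=9)
Step 5: insert 37 -> lo=[2, 9, 13] hi=[36, 37] -> (len(lo)=3, len(hi)=2, max(lo)=13)
Step 6: insert 48 -> lo=[2, 9, 13] hi=[36, 37, 48] -> (len(lo)=3, len(hi)=3, max(lo)=13)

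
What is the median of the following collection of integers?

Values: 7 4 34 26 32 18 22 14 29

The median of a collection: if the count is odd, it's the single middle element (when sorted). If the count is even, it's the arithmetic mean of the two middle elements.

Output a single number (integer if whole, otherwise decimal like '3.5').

Answer: 22

Derivation:
Step 1: insert 7 -> lo=[7] (size 1, max 7) hi=[] (size 0) -> median=7
Step 2: insert 4 -> lo=[4] (size 1, max 4) hi=[7] (size 1, min 7) -> median=5.5
Step 3: insert 34 -> lo=[4, 7] (size 2, max 7) hi=[34] (size 1, min 34) -> median=7
Step 4: insert 26 -> lo=[4, 7] (size 2, max 7) hi=[26, 34] (size 2, min 26) -> median=16.5
Step 5: insert 32 -> lo=[4, 7, 26] (size 3, max 26) hi=[32, 34] (size 2, min 32) -> median=26
Step 6: insert 18 -> lo=[4, 7, 18] (size 3, max 18) hi=[26, 32, 34] (size 3, min 26) -> median=22
Step 7: insert 22 -> lo=[4, 7, 18, 22] (size 4, max 22) hi=[26, 32, 34] (size 3, min 26) -> median=22
Step 8: insert 14 -> lo=[4, 7, 14, 18] (size 4, max 18) hi=[22, 26, 32, 34] (size 4, min 22) -> median=20
Step 9: insert 29 -> lo=[4, 7, 14, 18, 22] (size 5, max 22) hi=[26, 29, 32, 34] (size 4, min 26) -> median=22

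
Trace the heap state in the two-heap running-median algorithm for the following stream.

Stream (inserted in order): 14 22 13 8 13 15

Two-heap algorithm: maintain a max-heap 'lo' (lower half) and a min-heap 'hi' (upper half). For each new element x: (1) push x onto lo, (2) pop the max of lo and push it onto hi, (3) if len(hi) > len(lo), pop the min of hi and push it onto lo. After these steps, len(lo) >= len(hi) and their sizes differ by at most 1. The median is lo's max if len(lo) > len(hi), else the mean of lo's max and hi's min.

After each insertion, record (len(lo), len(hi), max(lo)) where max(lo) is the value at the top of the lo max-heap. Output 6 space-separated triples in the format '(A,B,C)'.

Step 1: insert 14 -> lo=[14] hi=[] -> (len(lo)=1, len(hi)=0, max(lo)=14)
Step 2: insert 22 -> lo=[14] hi=[22] -> (len(lo)=1, len(hi)=1, max(lo)=14)
Step 3: insert 13 -> lo=[13, 14] hi=[22] -> (len(lo)=2, len(hi)=1, max(lo)=14)
Step 4: insert 8 -> lo=[8, 13] hi=[14, 22] -> (len(lo)=2, len(hi)=2, max(lo)=13)
Step 5: insert 13 -> lo=[8, 13, 13] hi=[14, 22] -> (len(lo)=3, len(hi)=2, max(lo)=13)
Step 6: insert 15 -> lo=[8, 13, 13] hi=[14, 15, 22] -> (len(lo)=3, len(hi)=3, max(lo)=13)

Answer: (1,0,14) (1,1,14) (2,1,14) (2,2,13) (3,2,13) (3,3,13)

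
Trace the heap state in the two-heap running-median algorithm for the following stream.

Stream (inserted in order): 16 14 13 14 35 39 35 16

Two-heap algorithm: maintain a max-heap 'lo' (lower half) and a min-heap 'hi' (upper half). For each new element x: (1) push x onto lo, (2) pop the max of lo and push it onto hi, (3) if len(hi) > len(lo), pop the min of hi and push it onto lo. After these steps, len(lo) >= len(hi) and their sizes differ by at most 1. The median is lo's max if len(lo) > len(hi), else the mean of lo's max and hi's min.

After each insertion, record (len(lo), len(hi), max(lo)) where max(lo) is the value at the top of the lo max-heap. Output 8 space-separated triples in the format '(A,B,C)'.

Answer: (1,0,16) (1,1,14) (2,1,14) (2,2,14) (3,2,14) (3,3,14) (4,3,16) (4,4,16)

Derivation:
Step 1: insert 16 -> lo=[16] hi=[] -> (len(lo)=1, len(hi)=0, max(lo)=16)
Step 2: insert 14 -> lo=[14] hi=[16] -> (len(lo)=1, len(hi)=1, max(lo)=14)
Step 3: insert 13 -> lo=[13, 14] hi=[16] -> (len(lo)=2, len(hi)=1, max(lo)=14)
Step 4: insert 14 -> lo=[13, 14] hi=[14, 16] -> (len(lo)=2, len(hi)=2, max(lo)=14)
Step 5: insert 35 -> lo=[13, 14, 14] hi=[16, 35] -> (len(lo)=3, len(hi)=2, max(lo)=14)
Step 6: insert 39 -> lo=[13, 14, 14] hi=[16, 35, 39] -> (len(lo)=3, len(hi)=3, max(lo)=14)
Step 7: insert 35 -> lo=[13, 14, 14, 16] hi=[35, 35, 39] -> (len(lo)=4, len(hi)=3, max(lo)=16)
Step 8: insert 16 -> lo=[13, 14, 14, 16] hi=[16, 35, 35, 39] -> (len(lo)=4, len(hi)=4, max(lo)=16)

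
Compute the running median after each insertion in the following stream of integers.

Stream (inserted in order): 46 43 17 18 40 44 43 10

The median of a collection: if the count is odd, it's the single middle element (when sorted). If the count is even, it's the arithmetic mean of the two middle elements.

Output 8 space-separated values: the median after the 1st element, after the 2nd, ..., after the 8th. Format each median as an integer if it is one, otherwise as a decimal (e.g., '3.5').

Step 1: insert 46 -> lo=[46] (size 1, max 46) hi=[] (size 0) -> median=46
Step 2: insert 43 -> lo=[43] (size 1, max 43) hi=[46] (size 1, min 46) -> median=44.5
Step 3: insert 17 -> lo=[17, 43] (size 2, max 43) hi=[46] (size 1, min 46) -> median=43
Step 4: insert 18 -> lo=[17, 18] (size 2, max 18) hi=[43, 46] (size 2, min 43) -> median=30.5
Step 5: insert 40 -> lo=[17, 18, 40] (size 3, max 40) hi=[43, 46] (size 2, min 43) -> median=40
Step 6: insert 44 -> lo=[17, 18, 40] (size 3, max 40) hi=[43, 44, 46] (size 3, min 43) -> median=41.5
Step 7: insert 43 -> lo=[17, 18, 40, 43] (size 4, max 43) hi=[43, 44, 46] (size 3, min 43) -> median=43
Step 8: insert 10 -> lo=[10, 17, 18, 40] (size 4, max 40) hi=[43, 43, 44, 46] (size 4, min 43) -> median=41.5

Answer: 46 44.5 43 30.5 40 41.5 43 41.5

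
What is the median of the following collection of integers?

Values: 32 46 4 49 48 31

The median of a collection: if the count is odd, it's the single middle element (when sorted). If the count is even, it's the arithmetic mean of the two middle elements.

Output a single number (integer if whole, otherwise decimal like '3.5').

Step 1: insert 32 -> lo=[32] (size 1, max 32) hi=[] (size 0) -> median=32
Step 2: insert 46 -> lo=[32] (size 1, max 32) hi=[46] (size 1, min 46) -> median=39
Step 3: insert 4 -> lo=[4, 32] (size 2, max 32) hi=[46] (size 1, min 46) -> median=32
Step 4: insert 49 -> lo=[4, 32] (size 2, max 32) hi=[46, 49] (size 2, min 46) -> median=39
Step 5: insert 48 -> lo=[4, 32, 46] (size 3, max 46) hi=[48, 49] (size 2, min 48) -> median=46
Step 6: insert 31 -> lo=[4, 31, 32] (size 3, max 32) hi=[46, 48, 49] (size 3, min 46) -> median=39

Answer: 39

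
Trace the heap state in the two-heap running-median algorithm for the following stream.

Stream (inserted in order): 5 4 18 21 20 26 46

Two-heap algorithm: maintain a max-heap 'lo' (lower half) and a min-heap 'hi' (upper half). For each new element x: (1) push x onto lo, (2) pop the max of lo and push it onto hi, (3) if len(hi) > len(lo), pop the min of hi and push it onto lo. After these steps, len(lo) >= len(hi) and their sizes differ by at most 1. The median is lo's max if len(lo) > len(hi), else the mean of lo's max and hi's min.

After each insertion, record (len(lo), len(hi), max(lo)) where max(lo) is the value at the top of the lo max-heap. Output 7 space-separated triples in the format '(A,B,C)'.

Answer: (1,0,5) (1,1,4) (2,1,5) (2,2,5) (3,2,18) (3,3,18) (4,3,20)

Derivation:
Step 1: insert 5 -> lo=[5] hi=[] -> (len(lo)=1, len(hi)=0, max(lo)=5)
Step 2: insert 4 -> lo=[4] hi=[5] -> (len(lo)=1, len(hi)=1, max(lo)=4)
Step 3: insert 18 -> lo=[4, 5] hi=[18] -> (len(lo)=2, len(hi)=1, max(lo)=5)
Step 4: insert 21 -> lo=[4, 5] hi=[18, 21] -> (len(lo)=2, len(hi)=2, max(lo)=5)
Step 5: insert 20 -> lo=[4, 5, 18] hi=[20, 21] -> (len(lo)=3, len(hi)=2, max(lo)=18)
Step 6: insert 26 -> lo=[4, 5, 18] hi=[20, 21, 26] -> (len(lo)=3, len(hi)=3, max(lo)=18)
Step 7: insert 46 -> lo=[4, 5, 18, 20] hi=[21, 26, 46] -> (len(lo)=4, len(hi)=3, max(lo)=20)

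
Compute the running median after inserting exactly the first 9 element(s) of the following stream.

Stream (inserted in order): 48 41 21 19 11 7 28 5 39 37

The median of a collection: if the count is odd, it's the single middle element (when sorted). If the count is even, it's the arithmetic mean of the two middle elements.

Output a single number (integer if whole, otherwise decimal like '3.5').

Answer: 21

Derivation:
Step 1: insert 48 -> lo=[48] (size 1, max 48) hi=[] (size 0) -> median=48
Step 2: insert 41 -> lo=[41] (size 1, max 41) hi=[48] (size 1, min 48) -> median=44.5
Step 3: insert 21 -> lo=[21, 41] (size 2, max 41) hi=[48] (size 1, min 48) -> median=41
Step 4: insert 19 -> lo=[19, 21] (size 2, max 21) hi=[41, 48] (size 2, min 41) -> median=31
Step 5: insert 11 -> lo=[11, 19, 21] (size 3, max 21) hi=[41, 48] (size 2, min 41) -> median=21
Step 6: insert 7 -> lo=[7, 11, 19] (size 3, max 19) hi=[21, 41, 48] (size 3, min 21) -> median=20
Step 7: insert 28 -> lo=[7, 11, 19, 21] (size 4, max 21) hi=[28, 41, 48] (size 3, min 28) -> median=21
Step 8: insert 5 -> lo=[5, 7, 11, 19] (size 4, max 19) hi=[21, 28, 41, 48] (size 4, min 21) -> median=20
Step 9: insert 39 -> lo=[5, 7, 11, 19, 21] (size 5, max 21) hi=[28, 39, 41, 48] (size 4, min 28) -> median=21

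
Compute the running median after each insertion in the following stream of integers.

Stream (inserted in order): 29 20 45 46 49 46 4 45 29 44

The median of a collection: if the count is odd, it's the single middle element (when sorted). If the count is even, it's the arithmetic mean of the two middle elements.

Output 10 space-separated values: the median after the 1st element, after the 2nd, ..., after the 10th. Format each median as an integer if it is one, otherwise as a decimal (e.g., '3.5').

Step 1: insert 29 -> lo=[29] (size 1, max 29) hi=[] (size 0) -> median=29
Step 2: insert 20 -> lo=[20] (size 1, max 20) hi=[29] (size 1, min 29) -> median=24.5
Step 3: insert 45 -> lo=[20, 29] (size 2, max 29) hi=[45] (size 1, min 45) -> median=29
Step 4: insert 46 -> lo=[20, 29] (size 2, max 29) hi=[45, 46] (size 2, min 45) -> median=37
Step 5: insert 49 -> lo=[20, 29, 45] (size 3, max 45) hi=[46, 49] (size 2, min 46) -> median=45
Step 6: insert 46 -> lo=[20, 29, 45] (size 3, max 45) hi=[46, 46, 49] (size 3, min 46) -> median=45.5
Step 7: insert 4 -> lo=[4, 20, 29, 45] (size 4, max 45) hi=[46, 46, 49] (size 3, min 46) -> median=45
Step 8: insert 45 -> lo=[4, 20, 29, 45] (size 4, max 45) hi=[45, 46, 46, 49] (size 4, min 45) -> median=45
Step 9: insert 29 -> lo=[4, 20, 29, 29, 45] (size 5, max 45) hi=[45, 46, 46, 49] (size 4, min 45) -> median=45
Step 10: insert 44 -> lo=[4, 20, 29, 29, 44] (size 5, max 44) hi=[45, 45, 46, 46, 49] (size 5, min 45) -> median=44.5

Answer: 29 24.5 29 37 45 45.5 45 45 45 44.5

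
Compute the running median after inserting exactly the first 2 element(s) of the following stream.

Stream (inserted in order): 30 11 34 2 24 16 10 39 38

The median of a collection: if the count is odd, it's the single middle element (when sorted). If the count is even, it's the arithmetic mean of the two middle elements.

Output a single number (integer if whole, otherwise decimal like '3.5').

Step 1: insert 30 -> lo=[30] (size 1, max 30) hi=[] (size 0) -> median=30
Step 2: insert 11 -> lo=[11] (size 1, max 11) hi=[30] (size 1, min 30) -> median=20.5

Answer: 20.5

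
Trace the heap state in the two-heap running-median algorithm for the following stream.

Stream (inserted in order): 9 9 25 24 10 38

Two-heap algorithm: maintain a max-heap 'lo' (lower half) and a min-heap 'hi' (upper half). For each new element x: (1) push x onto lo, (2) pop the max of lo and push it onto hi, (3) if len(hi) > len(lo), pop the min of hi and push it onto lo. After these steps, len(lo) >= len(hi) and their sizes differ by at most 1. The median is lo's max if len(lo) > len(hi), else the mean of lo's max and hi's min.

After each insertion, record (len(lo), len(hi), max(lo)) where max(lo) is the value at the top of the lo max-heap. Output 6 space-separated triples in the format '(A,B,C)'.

Answer: (1,0,9) (1,1,9) (2,1,9) (2,2,9) (3,2,10) (3,3,10)

Derivation:
Step 1: insert 9 -> lo=[9] hi=[] -> (len(lo)=1, len(hi)=0, max(lo)=9)
Step 2: insert 9 -> lo=[9] hi=[9] -> (len(lo)=1, len(hi)=1, max(lo)=9)
Step 3: insert 25 -> lo=[9, 9] hi=[25] -> (len(lo)=2, len(hi)=1, max(lo)=9)
Step 4: insert 24 -> lo=[9, 9] hi=[24, 25] -> (len(lo)=2, len(hi)=2, max(lo)=9)
Step 5: insert 10 -> lo=[9, 9, 10] hi=[24, 25] -> (len(lo)=3, len(hi)=2, max(lo)=10)
Step 6: insert 38 -> lo=[9, 9, 10] hi=[24, 25, 38] -> (len(lo)=3, len(hi)=3, max(lo)=10)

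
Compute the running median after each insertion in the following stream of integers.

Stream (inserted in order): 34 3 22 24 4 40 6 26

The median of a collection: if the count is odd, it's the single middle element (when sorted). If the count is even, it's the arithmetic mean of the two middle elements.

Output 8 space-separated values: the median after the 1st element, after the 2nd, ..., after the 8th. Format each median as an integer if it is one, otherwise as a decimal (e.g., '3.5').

Step 1: insert 34 -> lo=[34] (size 1, max 34) hi=[] (size 0) -> median=34
Step 2: insert 3 -> lo=[3] (size 1, max 3) hi=[34] (size 1, min 34) -> median=18.5
Step 3: insert 22 -> lo=[3, 22] (size 2, max 22) hi=[34] (size 1, min 34) -> median=22
Step 4: insert 24 -> lo=[3, 22] (size 2, max 22) hi=[24, 34] (size 2, min 24) -> median=23
Step 5: insert 4 -> lo=[3, 4, 22] (size 3, max 22) hi=[24, 34] (size 2, min 24) -> median=22
Step 6: insert 40 -> lo=[3, 4, 22] (size 3, max 22) hi=[24, 34, 40] (size 3, min 24) -> median=23
Step 7: insert 6 -> lo=[3, 4, 6, 22] (size 4, max 22) hi=[24, 34, 40] (size 3, min 24) -> median=22
Step 8: insert 26 -> lo=[3, 4, 6, 22] (size 4, max 22) hi=[24, 26, 34, 40] (size 4, min 24) -> median=23

Answer: 34 18.5 22 23 22 23 22 23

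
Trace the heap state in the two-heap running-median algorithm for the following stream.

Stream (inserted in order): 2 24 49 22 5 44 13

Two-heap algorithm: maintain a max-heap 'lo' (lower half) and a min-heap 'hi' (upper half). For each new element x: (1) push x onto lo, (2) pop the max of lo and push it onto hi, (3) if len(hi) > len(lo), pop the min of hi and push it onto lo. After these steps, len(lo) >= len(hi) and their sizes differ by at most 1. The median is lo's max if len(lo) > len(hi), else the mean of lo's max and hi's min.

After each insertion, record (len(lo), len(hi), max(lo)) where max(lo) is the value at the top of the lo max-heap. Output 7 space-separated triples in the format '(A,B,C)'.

Step 1: insert 2 -> lo=[2] hi=[] -> (len(lo)=1, len(hi)=0, max(lo)=2)
Step 2: insert 24 -> lo=[2] hi=[24] -> (len(lo)=1, len(hi)=1, max(lo)=2)
Step 3: insert 49 -> lo=[2, 24] hi=[49] -> (len(lo)=2, len(hi)=1, max(lo)=24)
Step 4: insert 22 -> lo=[2, 22] hi=[24, 49] -> (len(lo)=2, len(hi)=2, max(lo)=22)
Step 5: insert 5 -> lo=[2, 5, 22] hi=[24, 49] -> (len(lo)=3, len(hi)=2, max(lo)=22)
Step 6: insert 44 -> lo=[2, 5, 22] hi=[24, 44, 49] -> (len(lo)=3, len(hi)=3, max(lo)=22)
Step 7: insert 13 -> lo=[2, 5, 13, 22] hi=[24, 44, 49] -> (len(lo)=4, len(hi)=3, max(lo)=22)

Answer: (1,0,2) (1,1,2) (2,1,24) (2,2,22) (3,2,22) (3,3,22) (4,3,22)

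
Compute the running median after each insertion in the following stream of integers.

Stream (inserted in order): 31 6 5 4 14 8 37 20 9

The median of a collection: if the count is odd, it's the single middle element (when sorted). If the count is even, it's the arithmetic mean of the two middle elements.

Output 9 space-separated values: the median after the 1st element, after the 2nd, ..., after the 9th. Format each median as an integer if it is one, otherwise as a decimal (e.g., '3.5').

Answer: 31 18.5 6 5.5 6 7 8 11 9

Derivation:
Step 1: insert 31 -> lo=[31] (size 1, max 31) hi=[] (size 0) -> median=31
Step 2: insert 6 -> lo=[6] (size 1, max 6) hi=[31] (size 1, min 31) -> median=18.5
Step 3: insert 5 -> lo=[5, 6] (size 2, max 6) hi=[31] (size 1, min 31) -> median=6
Step 4: insert 4 -> lo=[4, 5] (size 2, max 5) hi=[6, 31] (size 2, min 6) -> median=5.5
Step 5: insert 14 -> lo=[4, 5, 6] (size 3, max 6) hi=[14, 31] (size 2, min 14) -> median=6
Step 6: insert 8 -> lo=[4, 5, 6] (size 3, max 6) hi=[8, 14, 31] (size 3, min 8) -> median=7
Step 7: insert 37 -> lo=[4, 5, 6, 8] (size 4, max 8) hi=[14, 31, 37] (size 3, min 14) -> median=8
Step 8: insert 20 -> lo=[4, 5, 6, 8] (size 4, max 8) hi=[14, 20, 31, 37] (size 4, min 14) -> median=11
Step 9: insert 9 -> lo=[4, 5, 6, 8, 9] (size 5, max 9) hi=[14, 20, 31, 37] (size 4, min 14) -> median=9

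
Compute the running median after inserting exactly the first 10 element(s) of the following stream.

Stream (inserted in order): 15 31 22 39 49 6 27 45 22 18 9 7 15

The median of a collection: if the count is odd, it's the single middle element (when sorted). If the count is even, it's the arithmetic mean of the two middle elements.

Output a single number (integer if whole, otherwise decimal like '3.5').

Step 1: insert 15 -> lo=[15] (size 1, max 15) hi=[] (size 0) -> median=15
Step 2: insert 31 -> lo=[15] (size 1, max 15) hi=[31] (size 1, min 31) -> median=23
Step 3: insert 22 -> lo=[15, 22] (size 2, max 22) hi=[31] (size 1, min 31) -> median=22
Step 4: insert 39 -> lo=[15, 22] (size 2, max 22) hi=[31, 39] (size 2, min 31) -> median=26.5
Step 5: insert 49 -> lo=[15, 22, 31] (size 3, max 31) hi=[39, 49] (size 2, min 39) -> median=31
Step 6: insert 6 -> lo=[6, 15, 22] (size 3, max 22) hi=[31, 39, 49] (size 3, min 31) -> median=26.5
Step 7: insert 27 -> lo=[6, 15, 22, 27] (size 4, max 27) hi=[31, 39, 49] (size 3, min 31) -> median=27
Step 8: insert 45 -> lo=[6, 15, 22, 27] (size 4, max 27) hi=[31, 39, 45, 49] (size 4, min 31) -> median=29
Step 9: insert 22 -> lo=[6, 15, 22, 22, 27] (size 5, max 27) hi=[31, 39, 45, 49] (size 4, min 31) -> median=27
Step 10: insert 18 -> lo=[6, 15, 18, 22, 22] (size 5, max 22) hi=[27, 31, 39, 45, 49] (size 5, min 27) -> median=24.5

Answer: 24.5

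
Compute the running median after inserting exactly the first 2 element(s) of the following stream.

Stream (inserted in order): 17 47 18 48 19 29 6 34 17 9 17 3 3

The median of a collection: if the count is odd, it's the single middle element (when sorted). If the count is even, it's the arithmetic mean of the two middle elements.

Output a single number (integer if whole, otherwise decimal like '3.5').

Step 1: insert 17 -> lo=[17] (size 1, max 17) hi=[] (size 0) -> median=17
Step 2: insert 47 -> lo=[17] (size 1, max 17) hi=[47] (size 1, min 47) -> median=32

Answer: 32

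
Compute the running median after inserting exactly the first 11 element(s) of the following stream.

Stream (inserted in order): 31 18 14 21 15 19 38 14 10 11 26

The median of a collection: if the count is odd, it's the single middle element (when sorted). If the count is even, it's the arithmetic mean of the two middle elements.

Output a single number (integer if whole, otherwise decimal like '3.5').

Step 1: insert 31 -> lo=[31] (size 1, max 31) hi=[] (size 0) -> median=31
Step 2: insert 18 -> lo=[18] (size 1, max 18) hi=[31] (size 1, min 31) -> median=24.5
Step 3: insert 14 -> lo=[14, 18] (size 2, max 18) hi=[31] (size 1, min 31) -> median=18
Step 4: insert 21 -> lo=[14, 18] (size 2, max 18) hi=[21, 31] (size 2, min 21) -> median=19.5
Step 5: insert 15 -> lo=[14, 15, 18] (size 3, max 18) hi=[21, 31] (size 2, min 21) -> median=18
Step 6: insert 19 -> lo=[14, 15, 18] (size 3, max 18) hi=[19, 21, 31] (size 3, min 19) -> median=18.5
Step 7: insert 38 -> lo=[14, 15, 18, 19] (size 4, max 19) hi=[21, 31, 38] (size 3, min 21) -> median=19
Step 8: insert 14 -> lo=[14, 14, 15, 18] (size 4, max 18) hi=[19, 21, 31, 38] (size 4, min 19) -> median=18.5
Step 9: insert 10 -> lo=[10, 14, 14, 15, 18] (size 5, max 18) hi=[19, 21, 31, 38] (size 4, min 19) -> median=18
Step 10: insert 11 -> lo=[10, 11, 14, 14, 15] (size 5, max 15) hi=[18, 19, 21, 31, 38] (size 5, min 18) -> median=16.5
Step 11: insert 26 -> lo=[10, 11, 14, 14, 15, 18] (size 6, max 18) hi=[19, 21, 26, 31, 38] (size 5, min 19) -> median=18

Answer: 18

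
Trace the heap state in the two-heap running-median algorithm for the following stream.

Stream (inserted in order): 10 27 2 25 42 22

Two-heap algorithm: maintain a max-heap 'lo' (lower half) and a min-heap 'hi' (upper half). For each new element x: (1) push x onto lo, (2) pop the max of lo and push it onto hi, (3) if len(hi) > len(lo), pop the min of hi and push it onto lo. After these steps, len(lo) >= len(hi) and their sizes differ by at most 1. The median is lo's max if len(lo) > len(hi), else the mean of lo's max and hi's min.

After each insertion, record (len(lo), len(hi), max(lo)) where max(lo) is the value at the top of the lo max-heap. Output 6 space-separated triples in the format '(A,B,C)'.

Step 1: insert 10 -> lo=[10] hi=[] -> (len(lo)=1, len(hi)=0, max(lo)=10)
Step 2: insert 27 -> lo=[10] hi=[27] -> (len(lo)=1, len(hi)=1, max(lo)=10)
Step 3: insert 2 -> lo=[2, 10] hi=[27] -> (len(lo)=2, len(hi)=1, max(lo)=10)
Step 4: insert 25 -> lo=[2, 10] hi=[25, 27] -> (len(lo)=2, len(hi)=2, max(lo)=10)
Step 5: insert 42 -> lo=[2, 10, 25] hi=[27, 42] -> (len(lo)=3, len(hi)=2, max(lo)=25)
Step 6: insert 22 -> lo=[2, 10, 22] hi=[25, 27, 42] -> (len(lo)=3, len(hi)=3, max(lo)=22)

Answer: (1,0,10) (1,1,10) (2,1,10) (2,2,10) (3,2,25) (3,3,22)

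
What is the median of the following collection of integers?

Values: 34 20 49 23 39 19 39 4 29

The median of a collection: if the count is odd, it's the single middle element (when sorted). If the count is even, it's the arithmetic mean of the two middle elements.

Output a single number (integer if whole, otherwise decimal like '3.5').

Answer: 29

Derivation:
Step 1: insert 34 -> lo=[34] (size 1, max 34) hi=[] (size 0) -> median=34
Step 2: insert 20 -> lo=[20] (size 1, max 20) hi=[34] (size 1, min 34) -> median=27
Step 3: insert 49 -> lo=[20, 34] (size 2, max 34) hi=[49] (size 1, min 49) -> median=34
Step 4: insert 23 -> lo=[20, 23] (size 2, max 23) hi=[34, 49] (size 2, min 34) -> median=28.5
Step 5: insert 39 -> lo=[20, 23, 34] (size 3, max 34) hi=[39, 49] (size 2, min 39) -> median=34
Step 6: insert 19 -> lo=[19, 20, 23] (size 3, max 23) hi=[34, 39, 49] (size 3, min 34) -> median=28.5
Step 7: insert 39 -> lo=[19, 20, 23, 34] (size 4, max 34) hi=[39, 39, 49] (size 3, min 39) -> median=34
Step 8: insert 4 -> lo=[4, 19, 20, 23] (size 4, max 23) hi=[34, 39, 39, 49] (size 4, min 34) -> median=28.5
Step 9: insert 29 -> lo=[4, 19, 20, 23, 29] (size 5, max 29) hi=[34, 39, 39, 49] (size 4, min 34) -> median=29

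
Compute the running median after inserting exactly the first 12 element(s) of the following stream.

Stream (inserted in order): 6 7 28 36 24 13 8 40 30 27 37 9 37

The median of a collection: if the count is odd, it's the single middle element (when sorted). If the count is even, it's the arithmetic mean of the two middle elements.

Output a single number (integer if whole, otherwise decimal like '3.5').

Step 1: insert 6 -> lo=[6] (size 1, max 6) hi=[] (size 0) -> median=6
Step 2: insert 7 -> lo=[6] (size 1, max 6) hi=[7] (size 1, min 7) -> median=6.5
Step 3: insert 28 -> lo=[6, 7] (size 2, max 7) hi=[28] (size 1, min 28) -> median=7
Step 4: insert 36 -> lo=[6, 7] (size 2, max 7) hi=[28, 36] (size 2, min 28) -> median=17.5
Step 5: insert 24 -> lo=[6, 7, 24] (size 3, max 24) hi=[28, 36] (size 2, min 28) -> median=24
Step 6: insert 13 -> lo=[6, 7, 13] (size 3, max 13) hi=[24, 28, 36] (size 3, min 24) -> median=18.5
Step 7: insert 8 -> lo=[6, 7, 8, 13] (size 4, max 13) hi=[24, 28, 36] (size 3, min 24) -> median=13
Step 8: insert 40 -> lo=[6, 7, 8, 13] (size 4, max 13) hi=[24, 28, 36, 40] (size 4, min 24) -> median=18.5
Step 9: insert 30 -> lo=[6, 7, 8, 13, 24] (size 5, max 24) hi=[28, 30, 36, 40] (size 4, min 28) -> median=24
Step 10: insert 27 -> lo=[6, 7, 8, 13, 24] (size 5, max 24) hi=[27, 28, 30, 36, 40] (size 5, min 27) -> median=25.5
Step 11: insert 37 -> lo=[6, 7, 8, 13, 24, 27] (size 6, max 27) hi=[28, 30, 36, 37, 40] (size 5, min 28) -> median=27
Step 12: insert 9 -> lo=[6, 7, 8, 9, 13, 24] (size 6, max 24) hi=[27, 28, 30, 36, 37, 40] (size 6, min 27) -> median=25.5

Answer: 25.5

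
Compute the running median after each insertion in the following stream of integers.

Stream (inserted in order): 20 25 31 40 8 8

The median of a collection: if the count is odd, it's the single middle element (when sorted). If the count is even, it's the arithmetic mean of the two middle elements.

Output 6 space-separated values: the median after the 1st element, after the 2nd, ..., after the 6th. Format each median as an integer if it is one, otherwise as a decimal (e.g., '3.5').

Answer: 20 22.5 25 28 25 22.5

Derivation:
Step 1: insert 20 -> lo=[20] (size 1, max 20) hi=[] (size 0) -> median=20
Step 2: insert 25 -> lo=[20] (size 1, max 20) hi=[25] (size 1, min 25) -> median=22.5
Step 3: insert 31 -> lo=[20, 25] (size 2, max 25) hi=[31] (size 1, min 31) -> median=25
Step 4: insert 40 -> lo=[20, 25] (size 2, max 25) hi=[31, 40] (size 2, min 31) -> median=28
Step 5: insert 8 -> lo=[8, 20, 25] (size 3, max 25) hi=[31, 40] (size 2, min 31) -> median=25
Step 6: insert 8 -> lo=[8, 8, 20] (size 3, max 20) hi=[25, 31, 40] (size 3, min 25) -> median=22.5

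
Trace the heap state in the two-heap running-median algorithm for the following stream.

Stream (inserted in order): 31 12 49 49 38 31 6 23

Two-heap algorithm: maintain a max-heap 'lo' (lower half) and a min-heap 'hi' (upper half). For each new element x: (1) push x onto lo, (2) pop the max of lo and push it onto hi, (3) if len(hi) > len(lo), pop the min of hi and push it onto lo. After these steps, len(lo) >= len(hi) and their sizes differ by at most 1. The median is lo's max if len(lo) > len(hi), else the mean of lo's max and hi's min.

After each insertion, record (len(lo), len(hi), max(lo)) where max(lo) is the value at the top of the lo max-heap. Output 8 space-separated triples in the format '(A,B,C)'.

Step 1: insert 31 -> lo=[31] hi=[] -> (len(lo)=1, len(hi)=0, max(lo)=31)
Step 2: insert 12 -> lo=[12] hi=[31] -> (len(lo)=1, len(hi)=1, max(lo)=12)
Step 3: insert 49 -> lo=[12, 31] hi=[49] -> (len(lo)=2, len(hi)=1, max(lo)=31)
Step 4: insert 49 -> lo=[12, 31] hi=[49, 49] -> (len(lo)=2, len(hi)=2, max(lo)=31)
Step 5: insert 38 -> lo=[12, 31, 38] hi=[49, 49] -> (len(lo)=3, len(hi)=2, max(lo)=38)
Step 6: insert 31 -> lo=[12, 31, 31] hi=[38, 49, 49] -> (len(lo)=3, len(hi)=3, max(lo)=31)
Step 7: insert 6 -> lo=[6, 12, 31, 31] hi=[38, 49, 49] -> (len(lo)=4, len(hi)=3, max(lo)=31)
Step 8: insert 23 -> lo=[6, 12, 23, 31] hi=[31, 38, 49, 49] -> (len(lo)=4, len(hi)=4, max(lo)=31)

Answer: (1,0,31) (1,1,12) (2,1,31) (2,2,31) (3,2,38) (3,3,31) (4,3,31) (4,4,31)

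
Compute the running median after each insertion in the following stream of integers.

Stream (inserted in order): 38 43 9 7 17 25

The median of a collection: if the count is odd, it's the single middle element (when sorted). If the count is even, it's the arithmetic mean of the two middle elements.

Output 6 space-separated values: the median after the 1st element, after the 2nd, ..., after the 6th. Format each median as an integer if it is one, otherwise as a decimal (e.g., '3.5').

Step 1: insert 38 -> lo=[38] (size 1, max 38) hi=[] (size 0) -> median=38
Step 2: insert 43 -> lo=[38] (size 1, max 38) hi=[43] (size 1, min 43) -> median=40.5
Step 3: insert 9 -> lo=[9, 38] (size 2, max 38) hi=[43] (size 1, min 43) -> median=38
Step 4: insert 7 -> lo=[7, 9] (size 2, max 9) hi=[38, 43] (size 2, min 38) -> median=23.5
Step 5: insert 17 -> lo=[7, 9, 17] (size 3, max 17) hi=[38, 43] (size 2, min 38) -> median=17
Step 6: insert 25 -> lo=[7, 9, 17] (size 3, max 17) hi=[25, 38, 43] (size 3, min 25) -> median=21

Answer: 38 40.5 38 23.5 17 21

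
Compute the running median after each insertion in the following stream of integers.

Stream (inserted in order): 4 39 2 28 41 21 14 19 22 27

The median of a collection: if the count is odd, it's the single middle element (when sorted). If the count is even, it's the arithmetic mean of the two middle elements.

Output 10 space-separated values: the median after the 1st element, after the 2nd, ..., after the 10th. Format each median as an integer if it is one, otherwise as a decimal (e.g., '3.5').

Step 1: insert 4 -> lo=[4] (size 1, max 4) hi=[] (size 0) -> median=4
Step 2: insert 39 -> lo=[4] (size 1, max 4) hi=[39] (size 1, min 39) -> median=21.5
Step 3: insert 2 -> lo=[2, 4] (size 2, max 4) hi=[39] (size 1, min 39) -> median=4
Step 4: insert 28 -> lo=[2, 4] (size 2, max 4) hi=[28, 39] (size 2, min 28) -> median=16
Step 5: insert 41 -> lo=[2, 4, 28] (size 3, max 28) hi=[39, 41] (size 2, min 39) -> median=28
Step 6: insert 21 -> lo=[2, 4, 21] (size 3, max 21) hi=[28, 39, 41] (size 3, min 28) -> median=24.5
Step 7: insert 14 -> lo=[2, 4, 14, 21] (size 4, max 21) hi=[28, 39, 41] (size 3, min 28) -> median=21
Step 8: insert 19 -> lo=[2, 4, 14, 19] (size 4, max 19) hi=[21, 28, 39, 41] (size 4, min 21) -> median=20
Step 9: insert 22 -> lo=[2, 4, 14, 19, 21] (size 5, max 21) hi=[22, 28, 39, 41] (size 4, min 22) -> median=21
Step 10: insert 27 -> lo=[2, 4, 14, 19, 21] (size 5, max 21) hi=[22, 27, 28, 39, 41] (size 5, min 22) -> median=21.5

Answer: 4 21.5 4 16 28 24.5 21 20 21 21.5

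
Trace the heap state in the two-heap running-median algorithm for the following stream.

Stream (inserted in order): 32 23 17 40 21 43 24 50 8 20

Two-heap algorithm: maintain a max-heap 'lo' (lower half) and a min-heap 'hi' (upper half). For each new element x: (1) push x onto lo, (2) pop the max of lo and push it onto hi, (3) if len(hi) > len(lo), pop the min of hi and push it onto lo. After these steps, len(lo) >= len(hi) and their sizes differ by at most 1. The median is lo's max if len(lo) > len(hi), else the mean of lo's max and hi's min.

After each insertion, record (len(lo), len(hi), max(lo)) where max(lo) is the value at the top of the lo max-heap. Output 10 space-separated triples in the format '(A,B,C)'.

Step 1: insert 32 -> lo=[32] hi=[] -> (len(lo)=1, len(hi)=0, max(lo)=32)
Step 2: insert 23 -> lo=[23] hi=[32] -> (len(lo)=1, len(hi)=1, max(lo)=23)
Step 3: insert 17 -> lo=[17, 23] hi=[32] -> (len(lo)=2, len(hi)=1, max(lo)=23)
Step 4: insert 40 -> lo=[17, 23] hi=[32, 40] -> (len(lo)=2, len(hi)=2, max(lo)=23)
Step 5: insert 21 -> lo=[17, 21, 23] hi=[32, 40] -> (len(lo)=3, len(hi)=2, max(lo)=23)
Step 6: insert 43 -> lo=[17, 21, 23] hi=[32, 40, 43] -> (len(lo)=3, len(hi)=3, max(lo)=23)
Step 7: insert 24 -> lo=[17, 21, 23, 24] hi=[32, 40, 43] -> (len(lo)=4, len(hi)=3, max(lo)=24)
Step 8: insert 50 -> lo=[17, 21, 23, 24] hi=[32, 40, 43, 50] -> (len(lo)=4, len(hi)=4, max(lo)=24)
Step 9: insert 8 -> lo=[8, 17, 21, 23, 24] hi=[32, 40, 43, 50] -> (len(lo)=5, len(hi)=4, max(lo)=24)
Step 10: insert 20 -> lo=[8, 17, 20, 21, 23] hi=[24, 32, 40, 43, 50] -> (len(lo)=5, len(hi)=5, max(lo)=23)

Answer: (1,0,32) (1,1,23) (2,1,23) (2,2,23) (3,2,23) (3,3,23) (4,3,24) (4,4,24) (5,4,24) (5,5,23)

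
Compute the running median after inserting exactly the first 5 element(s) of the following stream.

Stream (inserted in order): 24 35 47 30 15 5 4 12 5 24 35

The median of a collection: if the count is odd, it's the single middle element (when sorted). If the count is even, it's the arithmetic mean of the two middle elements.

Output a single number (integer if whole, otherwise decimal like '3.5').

Answer: 30

Derivation:
Step 1: insert 24 -> lo=[24] (size 1, max 24) hi=[] (size 0) -> median=24
Step 2: insert 35 -> lo=[24] (size 1, max 24) hi=[35] (size 1, min 35) -> median=29.5
Step 3: insert 47 -> lo=[24, 35] (size 2, max 35) hi=[47] (size 1, min 47) -> median=35
Step 4: insert 30 -> lo=[24, 30] (size 2, max 30) hi=[35, 47] (size 2, min 35) -> median=32.5
Step 5: insert 15 -> lo=[15, 24, 30] (size 3, max 30) hi=[35, 47] (size 2, min 35) -> median=30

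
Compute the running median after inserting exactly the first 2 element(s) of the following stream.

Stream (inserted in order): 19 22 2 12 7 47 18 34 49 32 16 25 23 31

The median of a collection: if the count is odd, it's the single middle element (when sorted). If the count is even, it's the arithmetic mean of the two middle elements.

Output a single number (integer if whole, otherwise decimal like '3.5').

Answer: 20.5

Derivation:
Step 1: insert 19 -> lo=[19] (size 1, max 19) hi=[] (size 0) -> median=19
Step 2: insert 22 -> lo=[19] (size 1, max 19) hi=[22] (size 1, min 22) -> median=20.5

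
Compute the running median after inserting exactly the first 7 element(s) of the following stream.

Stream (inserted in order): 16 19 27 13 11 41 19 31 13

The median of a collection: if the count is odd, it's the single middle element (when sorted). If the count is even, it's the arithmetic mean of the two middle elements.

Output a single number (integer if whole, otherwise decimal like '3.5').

Answer: 19

Derivation:
Step 1: insert 16 -> lo=[16] (size 1, max 16) hi=[] (size 0) -> median=16
Step 2: insert 19 -> lo=[16] (size 1, max 16) hi=[19] (size 1, min 19) -> median=17.5
Step 3: insert 27 -> lo=[16, 19] (size 2, max 19) hi=[27] (size 1, min 27) -> median=19
Step 4: insert 13 -> lo=[13, 16] (size 2, max 16) hi=[19, 27] (size 2, min 19) -> median=17.5
Step 5: insert 11 -> lo=[11, 13, 16] (size 3, max 16) hi=[19, 27] (size 2, min 19) -> median=16
Step 6: insert 41 -> lo=[11, 13, 16] (size 3, max 16) hi=[19, 27, 41] (size 3, min 19) -> median=17.5
Step 7: insert 19 -> lo=[11, 13, 16, 19] (size 4, max 19) hi=[19, 27, 41] (size 3, min 19) -> median=19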